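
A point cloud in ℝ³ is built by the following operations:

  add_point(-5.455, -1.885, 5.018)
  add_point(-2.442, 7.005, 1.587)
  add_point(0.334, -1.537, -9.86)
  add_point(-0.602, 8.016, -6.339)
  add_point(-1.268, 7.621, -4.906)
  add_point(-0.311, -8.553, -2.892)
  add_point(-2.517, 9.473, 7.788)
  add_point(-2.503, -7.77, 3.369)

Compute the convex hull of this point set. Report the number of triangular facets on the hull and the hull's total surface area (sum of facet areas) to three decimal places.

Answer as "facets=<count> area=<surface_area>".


facets=12 area=486.367

Hull vertices (8/8): indices [0, 1, 2, 3, 4, 5, 6, 7].

Facet areas (half cross-product norm):
  f1: (p5, p2, p0) → 56.9477
  f2: (p5, p6, p2) → 101.2686
  f3: (p7, p6, p0) → 26.2585
  f4: (p7, p5, p0) → 19.9832
  f5: (p7, p5, p6) → 55.7669
  f6: (p3, p6, p2) → 65.5423
  f7: (p4, p2, p0) → 74.0458
  f8: (p4, p3, p2) → 8.2726
  f9: (p4, p3, p6) → 5.1525
  f10: (p1, p6, p0) → 33.3521
  f11: (p1, p4, p0) → 29.1863
  f12: (p1, p4, p6) → 10.5903
Σ area = 486.367

Check V−E+F: 8 − 18 + 12 = 2.


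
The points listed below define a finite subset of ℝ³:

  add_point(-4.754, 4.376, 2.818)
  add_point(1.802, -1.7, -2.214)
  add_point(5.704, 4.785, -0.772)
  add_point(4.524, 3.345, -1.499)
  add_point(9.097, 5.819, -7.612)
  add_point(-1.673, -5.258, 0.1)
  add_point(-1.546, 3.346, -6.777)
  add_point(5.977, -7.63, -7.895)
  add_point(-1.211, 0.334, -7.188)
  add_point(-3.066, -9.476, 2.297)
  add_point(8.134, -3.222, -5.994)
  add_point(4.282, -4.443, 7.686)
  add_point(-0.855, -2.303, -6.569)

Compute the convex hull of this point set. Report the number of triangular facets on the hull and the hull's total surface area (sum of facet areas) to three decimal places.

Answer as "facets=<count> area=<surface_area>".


10 of the 13 inputs are extreme points: [0, 2, 4, 6, 7, 8, 9, 10, 11, 12].

Triangle areas on the boundary:
  f1: (p11, p9, p0) → 66.1751
  f2: (p8, p9, p0) → 71.8389
  f3: (p2, p4, p0) → 30.0513
  f4: (p2, p11, p0) → 65.2473
  f5: (p2, p11, p4) → 32.4303
  f6: (p10, p11, p4) → 63.2311
  f7: (p6, p4, p0) → 52.0820
  f8: (p6, p8, p0) → 15.0111
  f9: (p6, p8, p4) → 16.6634
  f10: (p7, p11, p9) → 70.8068
  f11: (p7, p10, p11) → 37.0266
  f12: (p7, p8, p4) → 60.9046
  f13: (p7, p10, p4) → 14.5987
  f14: (p12, p8, p9) → 10.6004
  f15: (p12, p7, p9) → 50.5881
  f16: (p12, p7, p8) → 9.0568
Σ area = 666.312

Euler: V−E+F = 10−24+16 = 2.

facets=16 area=666.312


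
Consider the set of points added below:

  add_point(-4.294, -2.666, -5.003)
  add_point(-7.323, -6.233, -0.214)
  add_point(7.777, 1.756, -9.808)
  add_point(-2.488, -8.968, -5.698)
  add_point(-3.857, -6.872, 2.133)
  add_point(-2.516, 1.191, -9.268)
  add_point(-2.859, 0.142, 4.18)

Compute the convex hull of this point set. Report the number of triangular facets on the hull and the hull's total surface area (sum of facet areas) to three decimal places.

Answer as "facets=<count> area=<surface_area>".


facets=8 area=380.310

Points on the hull: [1, 2, 3, 4, 5, 6] (6 of 7).

Per-facet area ½‖(b−a)×(c−a)‖:
  f1: (p5, p3, p1) → 41.8195
  f2: (p5, p3, p2) → 55.4547
  f3: (p5, p6, p1) → 54.6687
  f4: (p5, p6, p2) → 69.4097
  f5: (p4, p3, p1) → 16.2846
  f6: (p4, p6, p1) → 15.4982
  f7: (p4, p3, p2) → 62.1947
  f8: (p4, p6, p2) → 64.9797
Σ area = 380.310

Euler characteristic 6−12+8 = 2 ✓


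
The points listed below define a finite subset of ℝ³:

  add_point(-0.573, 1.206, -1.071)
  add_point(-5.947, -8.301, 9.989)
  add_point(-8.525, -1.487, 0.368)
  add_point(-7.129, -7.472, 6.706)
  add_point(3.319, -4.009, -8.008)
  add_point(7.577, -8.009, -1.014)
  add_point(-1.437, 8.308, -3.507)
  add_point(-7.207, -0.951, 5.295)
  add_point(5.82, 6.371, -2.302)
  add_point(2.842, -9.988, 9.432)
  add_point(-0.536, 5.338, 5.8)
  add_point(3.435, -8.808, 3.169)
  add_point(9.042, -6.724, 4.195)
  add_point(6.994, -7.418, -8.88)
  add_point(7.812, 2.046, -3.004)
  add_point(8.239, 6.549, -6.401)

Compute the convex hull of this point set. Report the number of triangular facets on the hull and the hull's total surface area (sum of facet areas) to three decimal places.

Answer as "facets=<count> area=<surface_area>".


facets=22 area=971.845

13 of the 16 inputs are extreme points: [1, 2, 3, 4, 5, 6, 7, 8, 9, 10, 12, 13, 15].

Triangle areas on the boundary:
  f1: (p15, p13, p12) → 91.6776
  f2: (p4, p6, p2) → 81.4519
  f3: (p4, p13, p2) → 22.8069
  f4: (p4, p15, p6) → 59.0250
  f5: (p4, p15, p13) → 28.3117
  f6: (p7, p6, p2) → 32.4777
  f7: (p7, p10, p6) → 44.8650
  f8: (p8, p15, p6) → 17.0453
  f9: (p8, p10, p6) → 35.4169
  f10: (p8, p15, p12) → 34.0403
  f11: (p8, p10, p12) → 74.0145
  f12: (p5, p13, p12) → 7.8822
  f13: (p1, p7, p10) → 36.3644
  f14: (p9, p5, p12) → 23.2958
  f15: (p9, p10, p12) → 66.2237
  f16: (p9, p1, p10) → 67.0803
  f17: (p9, p5, p13) → 22.2588
  f18: (p3, p13, p2) → 83.9288
  f19: (p3, p7, p2) → 17.0162
  f20: (p3, p1, p7) → 10.8399
  f21: (p3, p9, p13) → 100.5329
  f22: (p3, p9, p1) → 15.2889
Σ area = 971.845

Euler: V−E+F = 13−33+22 = 2.


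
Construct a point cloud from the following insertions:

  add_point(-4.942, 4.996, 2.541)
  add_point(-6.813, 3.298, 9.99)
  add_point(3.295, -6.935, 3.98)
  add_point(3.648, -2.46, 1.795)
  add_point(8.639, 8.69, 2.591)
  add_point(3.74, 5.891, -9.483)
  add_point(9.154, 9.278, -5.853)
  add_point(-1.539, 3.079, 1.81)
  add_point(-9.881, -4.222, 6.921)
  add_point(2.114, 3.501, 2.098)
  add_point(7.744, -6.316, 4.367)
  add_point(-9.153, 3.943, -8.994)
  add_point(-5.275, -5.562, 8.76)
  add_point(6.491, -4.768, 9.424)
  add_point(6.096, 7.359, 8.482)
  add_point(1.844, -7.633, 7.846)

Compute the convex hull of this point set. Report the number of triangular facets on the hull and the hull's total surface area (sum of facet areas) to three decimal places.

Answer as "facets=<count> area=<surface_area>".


Points on the hull: [0, 1, 2, 4, 5, 6, 8, 10, 11, 12, 13, 14, 15] (13 of 16).

Facet areas (half cross-product norm):
  f1: (p11, p1, p8) → 77.3626
  f2: (p12, p15, p8) → 9.0095
  f3: (p12, p1, p8) → 21.7685
  f4: (p13, p14, p1) → 79.6614
  f5: (p13, p12, p15) → 16.8914
  f6: (p13, p12, p1) → 53.3564
  f7: (p13, p4, p14) → 38.5103
  f8: (p10, p13, p15) → 15.0869
  f9: (p10, p4, p6) → 63.0239
  f10: (p10, p13, p4) → 40.6086
  f11: (p0, p11, p6) → 103.1784
  f12: (p0, p4, p6) → 59.5162
  f13: (p0, p11, p1) → 29.9288
  f14: (p0, p14, p1) → 49.2030
  f15: (p0, p4, p14) → 41.7526
  f16: (p5, p11, p6) → 30.0768
  f17: (p5, p10, p6) → 67.6750
  f18: (p2, p10, p15) → 9.0475
  f19: (p2, p15, p8) → 25.0397
  f20: (p2, p11, p8) → 122.0619
  f21: (p2, p5, p11) → 119.9083
  f22: (p2, p5, p10) → 41.8626
Σ area = 1114.530

Euler characteristic 13−33+22 = 2 ✓

facets=22 area=1114.530


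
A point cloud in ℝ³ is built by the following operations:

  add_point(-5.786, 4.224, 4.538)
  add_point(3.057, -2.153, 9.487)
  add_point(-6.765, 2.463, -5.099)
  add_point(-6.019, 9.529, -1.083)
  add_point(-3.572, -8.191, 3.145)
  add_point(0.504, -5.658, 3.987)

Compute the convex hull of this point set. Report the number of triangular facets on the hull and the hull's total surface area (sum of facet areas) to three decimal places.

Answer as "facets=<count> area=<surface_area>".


facets=8 area=348.478

Points on the hull: [0, 1, 2, 3, 4, 5] (6 of 6).

Per-facet area ½‖(b−a)×(c−a)‖:
  f1: (p3, p1, p2) → 72.3007
  f2: (p5, p1, p2) → 45.4730
  f3: (p5, p4, p2) → 33.5429
  f4: (p5, p4, p1) → 12.1709
  f5: (p0, p4, p2) → 60.2216
  f6: (p0, p3, p2) → 30.6831
  f7: (p0, p4, p1) → 60.4970
  f8: (p0, p3, p1) → 33.5893
Σ area = 348.478

Euler characteristic 6−12+8 = 2 ✓


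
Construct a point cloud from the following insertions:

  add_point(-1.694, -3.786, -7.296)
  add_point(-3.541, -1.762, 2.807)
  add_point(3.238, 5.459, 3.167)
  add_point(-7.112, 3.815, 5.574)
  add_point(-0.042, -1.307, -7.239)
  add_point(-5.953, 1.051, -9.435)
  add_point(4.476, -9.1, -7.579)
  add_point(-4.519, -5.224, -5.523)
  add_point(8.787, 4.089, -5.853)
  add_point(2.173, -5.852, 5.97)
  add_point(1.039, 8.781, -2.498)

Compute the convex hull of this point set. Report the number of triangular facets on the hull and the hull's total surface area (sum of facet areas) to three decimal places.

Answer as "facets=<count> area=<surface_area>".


9 of the 11 inputs are extreme points: [1, 2, 3, 5, 6, 7, 8, 9, 10].

Per-facet area ½‖(b−a)×(c−a)‖:
  f1: (p5, p6, p8) → 93.1892
  f2: (p9, p6, p8) → 94.6333
  f3: (p10, p5, p3) → 75.7368
  f4: (p10, p5, p8) → 60.4101
  f5: (p1, p9, p3) → 21.6287
  f6: (p2, p9, p8) → 61.9829
  f7: (p2, p10, p8) → 32.7477
  f8: (p2, p9, p3) → 60.2272
  f9: (p2, p10, p3) → 37.1890
  f10: (p7, p9, p6) → 63.7067
  f11: (p7, p1, p9) → 33.8120
  f12: (p7, p5, p6) → 34.7539
  f13: (p7, p5, p3) → 54.1149
  f14: (p7, p1, p3) → 26.1273
Σ area = 750.260

Check V−E+F: 9 − 21 + 14 = 2.

facets=14 area=750.260


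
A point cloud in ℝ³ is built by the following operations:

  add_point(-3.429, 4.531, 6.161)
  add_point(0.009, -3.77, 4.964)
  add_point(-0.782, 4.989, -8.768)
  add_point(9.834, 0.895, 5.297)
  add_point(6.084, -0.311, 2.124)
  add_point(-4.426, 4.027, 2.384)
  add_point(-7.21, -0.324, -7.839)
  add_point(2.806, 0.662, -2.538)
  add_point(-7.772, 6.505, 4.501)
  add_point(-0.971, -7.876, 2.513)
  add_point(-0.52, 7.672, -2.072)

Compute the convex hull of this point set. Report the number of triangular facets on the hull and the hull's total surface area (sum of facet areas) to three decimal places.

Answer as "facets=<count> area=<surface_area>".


facets=16 area=606.436

10 of the 11 inputs are extreme points: [0, 1, 2, 3, 4, 6, 7, 8, 9, 10].

Triangle areas on the boundary:
  f1: (p6, p9, p8) → 93.7911
  f2: (p6, p2, p8) → 58.2621
  f3: (p6, p2, p9) → 59.6007
  f4: (p1, p9, p8) → 26.6728
  f5: (p1, p9, p3) → 22.0516
  f6: (p10, p2, p8) → 29.7602
  f7: (p10, p2, p3) → 49.1445
  f8: (p7, p2, p3) → 24.8587
  f9: (p7, p2, p9) → 35.0851
  f10: (p0, p1, p8) → 17.5779
  f11: (p0, p1, p3) → 49.2428
  f12: (p0, p10, p8) → 23.1554
  f13: (p0, p10, p3) → 61.5942
  f14: (p4, p9, p3) → 19.7605
  f15: (p4, p7, p3) → 6.7786
  f16: (p4, p7, p9) → 29.0993
Σ area = 606.436

Euler: V−E+F = 10−24+16 = 2.


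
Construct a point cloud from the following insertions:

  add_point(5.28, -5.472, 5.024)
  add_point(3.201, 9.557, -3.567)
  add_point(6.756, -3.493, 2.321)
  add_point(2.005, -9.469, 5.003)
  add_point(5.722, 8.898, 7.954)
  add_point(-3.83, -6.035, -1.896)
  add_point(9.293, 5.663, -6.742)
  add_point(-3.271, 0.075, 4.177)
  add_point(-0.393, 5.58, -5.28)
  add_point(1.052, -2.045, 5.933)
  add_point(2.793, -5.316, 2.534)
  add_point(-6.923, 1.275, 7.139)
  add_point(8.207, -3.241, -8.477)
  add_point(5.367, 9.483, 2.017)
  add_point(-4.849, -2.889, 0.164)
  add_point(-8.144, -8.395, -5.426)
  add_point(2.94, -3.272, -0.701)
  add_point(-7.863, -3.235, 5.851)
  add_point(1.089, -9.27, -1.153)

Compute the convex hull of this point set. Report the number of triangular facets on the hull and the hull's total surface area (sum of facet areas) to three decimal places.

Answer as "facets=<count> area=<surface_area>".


Hull vertices (13/19): indices [0, 1, 2, 3, 4, 6, 8, 11, 12, 13, 15, 17, 18].

Triangle areas on the boundary:
  f1: (p18, p3, p15) → 26.5642
  f2: (p18, p12, p15) → 58.7725
  f3: (p18, p12, p3) → 31.1150
  f4: (p2, p4, p6) → 84.4873
  f5: (p2, p12, p6) → 49.2215
  f6: (p8, p1, p6) → 22.2134
  f7: (p8, p12, p15) → 97.6142
  f8: (p8, p12, p6) → 44.5366
  f9: (p13, p4, p6) → 19.1822
  f10: (p13, p1, p6) → 23.5542
  f11: (p13, p1, p4) → 5.6535
  f12: (p0, p12, p3) → 34.9889
  f13: (p0, p2, p12) → 12.0273
  f14: (p0, p4, p3) → 23.8418
  f15: (p0, p2, p4) → 24.6818
  f16: (p11, p1, p4) → 85.4341
  f17: (p11, p8, p1) → 40.1506
  f18: (p11, p8, p15) → 103.8527
  f19: (p11, p4, p3) → 103.4576
  f20: (p17, p3, p15) → 69.9231
  f21: (p17, p11, p15) → 22.7622
  f22: (p17, p11, p3) → 26.1568
Σ area = 1010.192

Check V−E+F: 13 − 33 + 22 = 2.

facets=22 area=1010.192


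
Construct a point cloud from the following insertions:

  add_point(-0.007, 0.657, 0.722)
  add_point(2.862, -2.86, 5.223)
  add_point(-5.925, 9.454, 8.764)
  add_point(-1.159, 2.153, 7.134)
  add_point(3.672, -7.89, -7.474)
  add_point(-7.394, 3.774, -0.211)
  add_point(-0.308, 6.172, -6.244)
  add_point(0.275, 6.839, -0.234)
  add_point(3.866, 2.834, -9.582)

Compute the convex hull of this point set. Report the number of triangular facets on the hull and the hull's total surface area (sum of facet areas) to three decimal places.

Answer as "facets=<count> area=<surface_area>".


facets=12 area=555.443

Hull vertices (8/9): indices [1, 2, 3, 4, 5, 6, 7, 8].

Per-facet area ½‖(b−a)×(c−a)‖:
  f1: (p4, p8, p5) → 80.0108
  f2: (p1, p4, p5) → 90.4234
  f3: (p1, p4, p8) → 73.5428
  f4: (p6, p8, p5) → 21.9516
  f5: (p6, p2, p5) → 49.2737
  f6: (p3, p2, p5) → 40.7275
  f7: (p3, p1, p5) → 31.3188
  f8: (p3, p1, p2) → 4.1777
  f9: (p7, p6, p8) → 16.3644
  f10: (p7, p6, p2) → 21.9848
  f11: (p7, p1, p8) → 61.5963
  f12: (p7, p1, p2) → 64.0715
Σ area = 555.443

Euler characteristic 8−18+12 = 2 ✓


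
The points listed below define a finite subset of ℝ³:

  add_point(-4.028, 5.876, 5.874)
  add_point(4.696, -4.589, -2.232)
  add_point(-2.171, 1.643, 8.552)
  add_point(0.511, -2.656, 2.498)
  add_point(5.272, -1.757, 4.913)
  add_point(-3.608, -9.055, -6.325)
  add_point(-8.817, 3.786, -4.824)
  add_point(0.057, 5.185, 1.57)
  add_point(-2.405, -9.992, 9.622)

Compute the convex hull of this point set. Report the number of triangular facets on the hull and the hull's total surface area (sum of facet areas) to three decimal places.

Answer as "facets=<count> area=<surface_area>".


Hull vertices (8/9): indices [0, 1, 2, 4, 5, 6, 7, 8].

Area of each hull facet:
  f1: (p5, p8, p6) → 111.6089
  f2: (p0, p8, p6) → 97.2626
  f3: (p1, p5, p6) → 70.9168
  f4: (p1, p8, p4) → 46.9357
  f5: (p1, p5, p8) → 74.2671
  f6: (p2, p8, p4) → 49.5036
  f7: (p2, p0, p4) → 22.0664
  f8: (p2, p0, p8) → 17.5111
  f9: (p7, p0, p4) → 27.1671
  f10: (p7, p1, p4) → 35.6716
  f11: (p7, p0, p6) → 32.7074
  f12: (p7, p1, p6) → 63.2051
Σ area = 648.823

Check V−E+F: 8 − 18 + 12 = 2.

facets=12 area=648.823


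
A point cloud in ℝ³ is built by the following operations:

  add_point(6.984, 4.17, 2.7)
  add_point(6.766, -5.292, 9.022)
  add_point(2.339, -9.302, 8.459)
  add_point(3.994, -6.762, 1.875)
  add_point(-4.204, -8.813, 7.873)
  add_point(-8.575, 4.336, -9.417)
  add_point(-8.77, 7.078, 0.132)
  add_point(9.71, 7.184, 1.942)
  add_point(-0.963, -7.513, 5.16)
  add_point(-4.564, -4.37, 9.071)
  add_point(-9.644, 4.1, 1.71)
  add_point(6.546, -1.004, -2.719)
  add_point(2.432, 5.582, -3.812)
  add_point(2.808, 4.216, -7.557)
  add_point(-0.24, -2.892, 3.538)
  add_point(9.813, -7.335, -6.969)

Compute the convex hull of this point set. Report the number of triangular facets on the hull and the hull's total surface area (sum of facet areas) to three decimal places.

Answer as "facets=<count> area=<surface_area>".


facets=16 area=1091.615

Extreme-point indices: [1, 2, 4, 5, 6, 7, 9, 10, 13, 15] — 10 of 16 on the boundary.

Per-facet area ½‖(b−a)×(c−a)‖:
  f1: (p1, p7, p15) → 109.9675
  f2: (p1, p2, p15) → 49.1812
  f3: (p6, p5, p10) → 16.9333
  f4: (p6, p5, p7) → 91.9920
  f5: (p13, p7, p15) → 81.2905
  f6: (p13, p5, p15) → 66.2697
  f7: (p13, p5, p7) → 50.7998
  f8: (p9, p1, p2) → 24.9767
  f9: (p9, p6, p10) → 14.0502
  f10: (p9, p1, p7) → 82.4893
  f11: (p9, p6, p7) → 132.5208
  f12: (p4, p2, p15) → 53.4025
  f13: (p4, p5, p15) → 199.7170
  f14: (p4, p9, p2) → 15.0819
  f15: (p4, p5, p10) → 78.9961
  f16: (p4, p9, p10) → 23.9462
Σ area = 1091.615

Euler: V−E+F = 10−24+16 = 2.


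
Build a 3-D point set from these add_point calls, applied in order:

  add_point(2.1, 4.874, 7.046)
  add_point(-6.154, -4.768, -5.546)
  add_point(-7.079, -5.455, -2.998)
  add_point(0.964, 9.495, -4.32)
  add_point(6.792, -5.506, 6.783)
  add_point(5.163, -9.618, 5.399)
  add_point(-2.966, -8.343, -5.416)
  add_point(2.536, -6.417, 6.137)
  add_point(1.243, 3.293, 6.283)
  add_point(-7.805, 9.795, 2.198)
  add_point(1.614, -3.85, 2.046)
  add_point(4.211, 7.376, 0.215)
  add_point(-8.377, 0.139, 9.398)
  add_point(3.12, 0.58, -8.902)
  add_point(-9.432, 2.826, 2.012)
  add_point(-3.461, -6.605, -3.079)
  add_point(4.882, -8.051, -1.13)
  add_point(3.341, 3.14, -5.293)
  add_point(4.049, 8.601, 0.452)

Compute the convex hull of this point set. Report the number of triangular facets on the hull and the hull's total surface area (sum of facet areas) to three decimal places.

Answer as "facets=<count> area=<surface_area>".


facets=24 area=965.254

Points on the hull: [0, 1, 2, 3, 4, 5, 6, 9, 11, 12, 13, 14, 16, 18] (14 of 19).

Area of each hull facet:
  f1: (p12, p9, p14) → 27.2872
  f2: (p1, p6, p13) → 26.4098
  f3: (p1, p9, p14) → 31.7534
  f4: (p16, p13, p4) → 45.2716
  f5: (p16, p6, p13) → 47.5809
  f6: (p11, p13, p4) → 82.9705
  f7: (p11, p18, p4) → 5.6380
  f8: (p11, p18, p13) → 5.0075
  f9: (p3, p18, p9) → 31.3797
  f10: (p3, p18, p13) → 29.2651
  f11: (p3, p1, p9) → 83.6987
  f12: (p3, p1, p13) → 57.1843
  f13: (p0, p12, p9) → 61.8720
  f14: (p0, p18, p9) → 44.6069
  f15: (p0, p12, p4) → 66.8572
  f16: (p0, p18, p4) → 42.3331
  f17: (p2, p1, p6) → 6.6994
  f18: (p2, p12, p14) → 39.0143
  f19: (p2, p1, p14) → 13.1359
  f20: (p5, p16, p6) → 26.1301
  f21: (p5, p2, p6) → 37.4958
  f22: (p5, p16, p4) → 15.4974
  f23: (p5, p2, p12) → 100.1895
  f24: (p5, p12, p4) → 37.9761
Σ area = 965.254

Check V−E+F: 14 − 36 + 24 = 2.


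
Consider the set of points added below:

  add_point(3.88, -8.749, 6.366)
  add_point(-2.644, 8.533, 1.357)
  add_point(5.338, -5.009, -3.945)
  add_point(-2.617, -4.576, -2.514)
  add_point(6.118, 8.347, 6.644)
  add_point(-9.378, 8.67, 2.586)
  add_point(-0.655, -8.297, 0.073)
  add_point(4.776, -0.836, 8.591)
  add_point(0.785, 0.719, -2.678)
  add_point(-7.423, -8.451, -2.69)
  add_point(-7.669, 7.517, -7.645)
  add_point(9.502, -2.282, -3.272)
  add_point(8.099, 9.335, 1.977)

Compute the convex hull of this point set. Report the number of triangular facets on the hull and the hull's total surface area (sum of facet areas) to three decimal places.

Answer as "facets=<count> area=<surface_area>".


facets=16 area=1002.500

Points on the hull: [0, 2, 4, 5, 6, 7, 9, 10, 11, 12] (10 of 13).

Facet areas (half cross-product norm):
  f1: (p9, p0, p5) → 130.1302
  f2: (p10, p12, p5) → 89.5969
  f3: (p10, p12, p11) → 116.4196
  f4: (p10, p9, p5) → 85.7884
  f5: (p4, p12, p5) → 40.9823
  f6: (p2, p0, p11) → 27.3936
  f7: (p2, p10, p11) → 44.9054
  f8: (p2, p10, p9) → 107.1369
  f9: (p7, p0, p5) → 70.5723
  f10: (p7, p4, p5) → 75.8015
  f11: (p7, p0, p11) → 50.4045
  f12: (p7, p12, p11) → 70.3919
  f13: (p7, p4, p12) → 22.1686
  f14: (p6, p9, p0) → 15.1879
  f15: (p6, p2, p0) → 30.8039
  f16: (p6, p2, p9) → 24.8164
Σ area = 1002.500

Euler characteristic 10−24+16 = 2 ✓


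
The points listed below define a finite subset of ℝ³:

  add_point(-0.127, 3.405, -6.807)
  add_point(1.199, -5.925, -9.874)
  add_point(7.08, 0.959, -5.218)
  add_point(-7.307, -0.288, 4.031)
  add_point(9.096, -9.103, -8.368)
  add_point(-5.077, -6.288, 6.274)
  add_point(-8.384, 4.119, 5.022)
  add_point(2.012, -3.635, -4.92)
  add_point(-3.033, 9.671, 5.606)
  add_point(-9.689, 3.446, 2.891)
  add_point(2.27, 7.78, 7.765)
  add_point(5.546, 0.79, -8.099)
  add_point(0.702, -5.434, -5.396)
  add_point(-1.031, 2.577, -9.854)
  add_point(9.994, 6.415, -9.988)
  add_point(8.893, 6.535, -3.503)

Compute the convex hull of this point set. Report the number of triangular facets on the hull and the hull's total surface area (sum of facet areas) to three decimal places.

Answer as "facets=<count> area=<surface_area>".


Extreme-point indices: [1, 4, 5, 6, 8, 9, 10, 13, 14, 15] — 10 of 16 on the boundary.

Triangle areas on the boundary:
  f1: (p5, p10, p4) → 162.5676
  f2: (p8, p13, p9) → 72.8428
  f3: (p8, p13, p14) → 99.9662
  f4: (p15, p4, p14) → 51.1819
  f5: (p15, p10, p4) → 100.6507
  f6: (p15, p8, p14) → 35.0186
  f7: (p15, p8, p10) → 39.0344
  f8: (p1, p4, p14) → 63.7518
  f9: (p1, p13, p14) → 51.1503
  f10: (p1, p5, p4) → 73.9249
  f11: (p1, p5, p9) → 96.7233
  f12: (p1, p13, p9) → 66.4691
  f13: (p6, p5, p10) → 63.7194
  f14: (p6, p8, p10) → 21.2600
  f15: (p6, p5, p9) → 14.2221
  f16: (p6, p8, p9) → 8.0209
Σ area = 1020.504

Euler: V−E+F = 10−24+16 = 2.

facets=16 area=1020.504


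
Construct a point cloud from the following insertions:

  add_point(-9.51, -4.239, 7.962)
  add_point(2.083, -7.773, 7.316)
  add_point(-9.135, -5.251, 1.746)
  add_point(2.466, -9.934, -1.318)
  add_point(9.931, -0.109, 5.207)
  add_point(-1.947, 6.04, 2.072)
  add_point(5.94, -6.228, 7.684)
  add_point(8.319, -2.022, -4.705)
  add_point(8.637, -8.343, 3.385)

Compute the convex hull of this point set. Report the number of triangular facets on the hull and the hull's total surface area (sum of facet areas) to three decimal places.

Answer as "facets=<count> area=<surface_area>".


Hull vertices (9/9): indices [0, 1, 2, 3, 4, 5, 6, 7, 8].

Facet areas (half cross-product norm):
  f1: (p5, p4, p0) → 96.4571
  f2: (p7, p5, p4) → 67.5349
  f3: (p6, p4, p0) → 54.6037
  f4: (p2, p5, p0) → 41.8911
  f5: (p2, p3, p0) → 38.1178
  f6: (p2, p7, p5) → 97.9776
  f7: (p2, p7, p3) → 63.7816
  f8: (p1, p3, p0) → 53.3356
  f9: (p1, p6, p0) → 16.1295
  f10: (p8, p7, p3) → 37.8192
  f11: (p8, p1, p3) → 28.4659
  f12: (p8, p1, p6) → 11.1255
  f13: (p8, p7, p4) → 39.7450
  f14: (p8, p6, p4) → 20.7787
Σ area = 667.763

Euler: V−E+F = 9−21+14 = 2.

facets=14 area=667.763


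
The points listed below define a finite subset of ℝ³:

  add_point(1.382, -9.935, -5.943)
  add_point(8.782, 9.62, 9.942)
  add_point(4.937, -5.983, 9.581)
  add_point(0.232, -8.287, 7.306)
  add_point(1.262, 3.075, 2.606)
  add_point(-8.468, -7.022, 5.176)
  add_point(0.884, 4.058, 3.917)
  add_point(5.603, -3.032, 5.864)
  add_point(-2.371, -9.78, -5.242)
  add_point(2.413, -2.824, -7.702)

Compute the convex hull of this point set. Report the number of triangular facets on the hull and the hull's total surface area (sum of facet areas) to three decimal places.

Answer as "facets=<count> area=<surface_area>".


Extreme-point indices: [0, 1, 2, 3, 5, 6, 7, 8, 9] — 9 of 10 on the boundary.

Per-facet area ½‖(b−a)×(c−a)‖:
  f1: (p2, p1, p5) → 108.2946
  f2: (p6, p1, p5) → 52.6654
  f3: (p6, p9, p5) → 96.0236
  f4: (p6, p9, p1) → 60.5895
  f5: (p8, p9, p5) → 51.4460
  f6: (p8, p9, p0) → 13.9909
  f7: (p7, p2, p1) → 30.4154
  f8: (p7, p2, p0) → 32.6989
  f9: (p7, p9, p1) → 89.9180
  f10: (p7, p9, p0) → 50.3587
  f11: (p3, p2, p0) → 35.5108
  f12: (p3, p8, p0) → 24.6465
  f13: (p3, p2, p5) → 14.4214
  f14: (p3, p8, p5) → 53.3055
Σ area = 714.285

Check V−E+F: 9 − 21 + 14 = 2.

facets=14 area=714.285


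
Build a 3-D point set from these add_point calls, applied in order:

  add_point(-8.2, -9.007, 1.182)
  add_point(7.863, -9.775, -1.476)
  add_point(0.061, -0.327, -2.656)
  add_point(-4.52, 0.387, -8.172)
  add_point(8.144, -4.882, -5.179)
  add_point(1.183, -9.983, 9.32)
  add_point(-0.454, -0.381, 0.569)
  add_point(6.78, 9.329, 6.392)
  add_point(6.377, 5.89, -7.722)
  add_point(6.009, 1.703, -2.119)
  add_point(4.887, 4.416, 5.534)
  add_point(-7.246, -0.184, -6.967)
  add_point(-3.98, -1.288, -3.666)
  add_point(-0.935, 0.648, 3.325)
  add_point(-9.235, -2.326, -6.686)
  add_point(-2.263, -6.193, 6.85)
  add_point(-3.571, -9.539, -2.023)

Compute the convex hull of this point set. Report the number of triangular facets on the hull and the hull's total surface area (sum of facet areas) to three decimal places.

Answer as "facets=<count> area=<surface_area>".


facets=20 area=983.432

Hull vertices (12/17): indices [0, 1, 3, 4, 5, 7, 8, 11, 13, 14, 15, 16].

Per-facet area ½‖(b−a)×(c−a)‖:
  f1: (p8, p7, p4) → 81.4418
  f2: (p16, p4, p14) → 66.2412
  f3: (p15, p5, p7) → 49.0251
  f4: (p3, p4, p14) → 33.8720
  f5: (p3, p8, p4) → 65.6420
  f6: (p1, p16, p4) → 35.1654
  f7: (p1, p16, p5) → 63.5901
  f8: (p1, p7, p4) → 54.8873
  f9: (p1, p5, p7) → 123.7221
  f10: (p13, p7, p14) → 52.7802
  f11: (p13, p15, p7) → 36.5375
  f12: (p0, p16, p5) → 34.0771
  f13: (p0, p15, p5) → 21.6149
  f14: (p0, p16, p14) → 28.0940
  f15: (p0, p13, p14) → 60.4060
  f16: (p0, p13, p15) → 33.6927
  f17: (p11, p8, p7) → 108.2354
  f18: (p11, p3, p8) → 9.0920
  f19: (p11, p7, p14) → 22.5480
  f20: (p11, p3, p14) → 2.7677
Σ area = 983.432

Euler: V−E+F = 12−30+20 = 2.


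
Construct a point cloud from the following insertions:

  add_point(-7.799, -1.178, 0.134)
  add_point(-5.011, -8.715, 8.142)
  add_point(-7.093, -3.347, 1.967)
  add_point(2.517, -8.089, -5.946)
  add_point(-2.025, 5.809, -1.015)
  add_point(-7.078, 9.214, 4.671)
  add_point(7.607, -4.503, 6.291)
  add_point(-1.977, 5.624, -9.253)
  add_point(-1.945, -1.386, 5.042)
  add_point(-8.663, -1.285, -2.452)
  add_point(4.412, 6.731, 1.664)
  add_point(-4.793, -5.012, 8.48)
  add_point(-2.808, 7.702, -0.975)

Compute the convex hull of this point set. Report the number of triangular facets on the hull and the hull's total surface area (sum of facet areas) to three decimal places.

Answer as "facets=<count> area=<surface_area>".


facets=14 area=859.682

9 of the 13 inputs are extreme points: [1, 3, 5, 6, 7, 9, 10, 11, 12].

Per-facet area ½‖(b−a)×(c−a)‖:
  f1: (p7, p5, p9) → 73.2622
  f2: (p1, p5, p9) → 85.9393
  f3: (p3, p7, p9) → 75.4924
  f4: (p3, p1, p9) → 86.9129
  f5: (p3, p1, p6) → 87.7374
  f6: (p10, p5, p6) → 71.8781
  f7: (p10, p3, p6) → 84.6880
  f8: (p10, p3, p7) → 90.6555
  f9: (p11, p5, p6) → 93.6891
  f10: (p11, p1, p6) → 23.3909
  f11: (p11, p1, p5) → 11.0838
  f12: (p12, p7, p5) → 15.7985
  f13: (p12, p10, p5) → 26.6597
  f14: (p12, p10, p7) → 32.4940
Σ area = 859.682

Euler characteristic 9−21+14 = 2 ✓


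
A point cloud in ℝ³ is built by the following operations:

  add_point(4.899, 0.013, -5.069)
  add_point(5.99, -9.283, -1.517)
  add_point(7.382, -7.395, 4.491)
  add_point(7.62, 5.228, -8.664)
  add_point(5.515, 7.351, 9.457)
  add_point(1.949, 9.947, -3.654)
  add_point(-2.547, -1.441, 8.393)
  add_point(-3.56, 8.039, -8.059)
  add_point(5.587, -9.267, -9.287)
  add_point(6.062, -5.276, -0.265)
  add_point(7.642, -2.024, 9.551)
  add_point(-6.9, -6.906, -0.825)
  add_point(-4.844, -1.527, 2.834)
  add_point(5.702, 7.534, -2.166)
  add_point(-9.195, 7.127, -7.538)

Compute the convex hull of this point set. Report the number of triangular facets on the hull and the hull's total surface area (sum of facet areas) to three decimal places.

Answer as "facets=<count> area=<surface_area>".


facets=20 area=1155.674

Hull vertices (12/15): indices [1, 2, 3, 4, 5, 6, 7, 8, 10, 11, 13, 14].

Per-facet area ½‖(b−a)×(c−a)‖:
  f1: (p11, p8, p14) → 120.0124
  f2: (p4, p5, p14) → 72.8466
  f3: (p3, p4, p10) → 87.5515
  f4: (p2, p3, p10) → 67.3111
  f5: (p2, p3, p8) → 100.7932
  f6: (p6, p11, p14) → 90.9070
  f7: (p6, p4, p14) → 115.3760
  f8: (p6, p4, p10) → 47.4552
  f9: (p6, p2, p10) → 37.8241
  f10: (p6, p2, p11) → 69.5156
  f11: (p7, p8, p14) → 53.1837
  f12: (p7, p3, p8) → 84.0577
  f13: (p7, p5, p14) → 14.3595
  f14: (p7, p3, p5) → 32.5819
  f15: (p13, p4, p5) → 25.9800
  f16: (p13, p3, p5) → 16.7594
  f17: (p13, p3, p4) → 17.5244
  f18: (p1, p11, p8) → 51.0615
  f19: (p1, p2, p8) → 8.5017
  f20: (p1, p2, p11) → 42.0718
Σ area = 1155.674

Euler: V−E+F = 12−30+20 = 2.


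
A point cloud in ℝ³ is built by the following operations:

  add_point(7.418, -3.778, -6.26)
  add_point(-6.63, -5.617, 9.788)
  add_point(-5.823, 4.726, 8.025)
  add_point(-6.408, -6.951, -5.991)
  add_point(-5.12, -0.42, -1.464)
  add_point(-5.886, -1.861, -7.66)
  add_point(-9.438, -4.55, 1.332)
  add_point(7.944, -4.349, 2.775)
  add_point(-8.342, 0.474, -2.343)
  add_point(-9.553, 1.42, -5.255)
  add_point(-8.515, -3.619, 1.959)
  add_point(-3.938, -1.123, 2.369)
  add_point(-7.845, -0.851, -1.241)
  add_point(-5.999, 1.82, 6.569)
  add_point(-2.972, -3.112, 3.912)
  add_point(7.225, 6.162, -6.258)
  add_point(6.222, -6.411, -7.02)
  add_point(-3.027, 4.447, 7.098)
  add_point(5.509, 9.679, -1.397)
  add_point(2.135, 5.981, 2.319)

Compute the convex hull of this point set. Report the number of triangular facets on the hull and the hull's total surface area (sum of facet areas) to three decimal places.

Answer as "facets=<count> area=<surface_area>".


Extreme-point indices: [0, 1, 2, 3, 5, 6, 7, 9, 15, 16, 17, 18] — 12 of 20 on the boundary.

Per-facet area ½‖(b−a)×(c−a)‖:
  f1: (p16, p1, p7) → 79.7984
  f2: (p2, p18, p9) → 105.1364
  f3: (p15, p18, p7) → 43.2077
  f4: (p15, p18, p9) → 53.8257
  f5: (p3, p16, p1) → 100.0135
  f6: (p17, p18, p7) → 86.8853
  f7: (p17, p2, p18) → 12.1692
  f8: (p17, p1, p7) → 78.8976
  f9: (p17, p2, p1) → 15.5601
  f10: (p0, p16, p7) → 13.2224
  f11: (p0, p15, p7) → 44.9858
  f12: (p0, p15, p16) → 7.2575
  f13: (p6, p3, p9) → 32.7652
  f14: (p6, p3, p1) → 27.0919
  f15: (p6, p2, p9) → 53.0487
  f16: (p6, p2, p1) → 45.7075
  f17: (p5, p3, p9) → 13.7188
  f18: (p5, p3, p16) → 33.6801
  f19: (p5, p15, p9) → 41.2555
  f20: (p5, p15, p16) → 78.7269
Σ area = 966.954

Check V−E+F: 12 − 30 + 20 = 2.

facets=20 area=966.954


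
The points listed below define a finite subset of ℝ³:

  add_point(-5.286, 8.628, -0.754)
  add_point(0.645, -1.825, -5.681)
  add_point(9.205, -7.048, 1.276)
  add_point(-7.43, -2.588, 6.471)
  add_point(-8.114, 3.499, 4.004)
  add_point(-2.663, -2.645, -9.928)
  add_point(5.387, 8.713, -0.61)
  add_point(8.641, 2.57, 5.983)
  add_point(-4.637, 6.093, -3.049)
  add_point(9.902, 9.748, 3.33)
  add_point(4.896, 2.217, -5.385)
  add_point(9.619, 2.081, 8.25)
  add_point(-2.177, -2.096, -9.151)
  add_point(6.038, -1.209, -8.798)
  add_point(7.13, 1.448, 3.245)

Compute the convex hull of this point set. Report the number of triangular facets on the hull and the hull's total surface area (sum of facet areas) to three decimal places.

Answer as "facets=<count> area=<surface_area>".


10 of the 15 inputs are extreme points: [0, 2, 3, 4, 5, 6, 8, 9, 11, 13].

Area of each hull facet:
  f1: (p11, p9, p4) → 82.2669
  f2: (p11, p2, p9) → 49.2339
  f3: (p0, p9, p4) → 57.6630
  f4: (p13, p2, p9) → 95.0149
  f5: (p13, p5, p2) → 51.4205
  f6: (p3, p11, p4) → 58.3316
  f7: (p3, p11, p2) → 97.2816
  f8: (p3, p5, p4) → 53.2915
  f9: (p3, p5, p2) → 129.6525
  f10: (p6, p0, p9) → 21.3764
  f11: (p6, p13, p9) → 33.7937
  f12: (p8, p13, p5) → 50.1848
  f13: (p8, p5, p4) → 43.8074
  f14: (p8, p0, p4) → 13.1317
  f15: (p8, p6, p0) → 18.3004
  f16: (p8, p6, p13) → 65.6532
Σ area = 920.404

Check V−E+F: 10 − 24 + 16 = 2.

facets=16 area=920.404


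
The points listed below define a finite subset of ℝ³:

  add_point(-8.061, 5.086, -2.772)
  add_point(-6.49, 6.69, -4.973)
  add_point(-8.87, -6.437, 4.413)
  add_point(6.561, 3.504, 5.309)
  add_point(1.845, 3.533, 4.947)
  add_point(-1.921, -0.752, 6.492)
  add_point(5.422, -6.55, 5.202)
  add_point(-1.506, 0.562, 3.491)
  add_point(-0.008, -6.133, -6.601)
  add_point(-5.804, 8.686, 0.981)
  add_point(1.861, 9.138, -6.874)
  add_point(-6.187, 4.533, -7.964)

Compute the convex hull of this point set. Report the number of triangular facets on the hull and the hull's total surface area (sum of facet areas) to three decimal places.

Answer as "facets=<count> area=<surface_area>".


Points on the hull: [0, 1, 2, 3, 4, 5, 6, 8, 9, 10, 11] (11 of 12).

Per-facet area ½‖(b−a)×(c−a)‖:
  f1: (p5, p6, p2) → 42.8345
  f2: (p5, p6, p3) → 40.7021
  f3: (p5, p9, p2) → 52.9001
  f4: (p8, p6, p2) → 82.2471
  f5: (p8, p11, p2) → 85.7582
  f6: (p0, p11, p2) → 34.0668
  f7: (p0, p9, p2) → 37.6845
  f8: (p1, p0, p11) → 5.5313
  f9: (p1, p0, p9) → 8.8963
  f10: (p4, p9, p3) → 14.4639
  f11: (p4, p5, p3) → 11.0666
  f12: (p4, p5, p9) → 29.6662
  f13: (p10, p8, p11) → 57.8827
  f14: (p10, p1, p11) → 16.4139
  f15: (p10, p6, p3) → 67.4736
  f16: (p10, p8, p6) → 100.0085
  f17: (p10, p9, p3) → 71.6463
  f18: (p10, p1, p9) → 28.1326
Σ area = 787.375

Check V−E+F: 11 − 27 + 18 = 2.

facets=18 area=787.375


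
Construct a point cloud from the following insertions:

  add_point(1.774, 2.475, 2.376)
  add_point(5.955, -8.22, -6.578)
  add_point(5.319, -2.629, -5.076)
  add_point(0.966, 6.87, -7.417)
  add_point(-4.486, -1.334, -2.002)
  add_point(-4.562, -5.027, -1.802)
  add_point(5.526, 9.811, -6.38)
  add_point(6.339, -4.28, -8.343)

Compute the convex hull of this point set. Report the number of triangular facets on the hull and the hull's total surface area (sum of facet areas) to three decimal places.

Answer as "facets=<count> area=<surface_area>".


facets=12 area=401.416

Extreme-point indices: [0, 1, 2, 3, 4, 5, 6, 7] — 8 of 8 on the boundary.

Facet areas (half cross-product norm):
  f1: (p1, p7, p5) → 25.9708
  f2: (p1, p0, p5) → 62.9249
  f3: (p1, p6, p7) → 16.8652
  f4: (p3, p7, p5) → 73.8466
  f5: (p3, p6, p7) → 33.9697
  f6: (p3, p0, p6) → 29.7296
  f7: (p2, p0, p6) → 54.5910
  f8: (p2, p1, p6) → 13.7591
  f9: (p2, p1, p0) → 18.9136
  f10: (p4, p0, p5) → 14.2327
  f11: (p4, p3, p5) → 13.3987
  f12: (p4, p3, p0) → 43.2142
Σ area = 401.416

Euler characteristic 8−18+12 = 2 ✓


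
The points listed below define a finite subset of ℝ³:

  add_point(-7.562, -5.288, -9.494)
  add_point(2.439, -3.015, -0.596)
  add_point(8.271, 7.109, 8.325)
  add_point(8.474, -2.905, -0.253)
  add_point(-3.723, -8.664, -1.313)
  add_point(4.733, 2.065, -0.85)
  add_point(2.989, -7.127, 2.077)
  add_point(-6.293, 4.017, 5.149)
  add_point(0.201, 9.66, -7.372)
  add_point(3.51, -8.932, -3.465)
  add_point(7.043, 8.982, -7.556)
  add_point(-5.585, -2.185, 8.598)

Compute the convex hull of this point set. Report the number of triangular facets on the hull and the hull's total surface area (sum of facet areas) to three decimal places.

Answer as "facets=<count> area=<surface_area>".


facets=16 area=1027.211

10 of the 12 inputs are extreme points: [0, 2, 3, 4, 6, 7, 8, 9, 10, 11].

Area of each hull facet:
  f1: (p10, p8, p0) → 54.3607
  f2: (p10, p2, p3) → 88.0212
  f3: (p10, p2, p8) → 55.0516
  f4: (p4, p11, p0) → 51.6247
  f5: (p7, p8, p0) → 117.0577
  f6: (p7, p11, p0) → 61.9506
  f7: (p7, p2, p8) → 109.8476
  f8: (p7, p2, p11) → 54.2753
  f9: (p9, p10, p0) → 120.1197
  f10: (p9, p10, p3) → 55.5256
  f11: (p9, p4, p0) → 35.9999
  f12: (p6, p4, p11) → 43.2968
  f13: (p6, p9, p4) → 20.5595
  f14: (p6, p9, p3) → 20.9767
  f15: (p6, p2, p3) → 46.9770
  f16: (p6, p2, p11) → 91.5659
Σ area = 1027.211

Euler: V−E+F = 10−24+16 = 2.


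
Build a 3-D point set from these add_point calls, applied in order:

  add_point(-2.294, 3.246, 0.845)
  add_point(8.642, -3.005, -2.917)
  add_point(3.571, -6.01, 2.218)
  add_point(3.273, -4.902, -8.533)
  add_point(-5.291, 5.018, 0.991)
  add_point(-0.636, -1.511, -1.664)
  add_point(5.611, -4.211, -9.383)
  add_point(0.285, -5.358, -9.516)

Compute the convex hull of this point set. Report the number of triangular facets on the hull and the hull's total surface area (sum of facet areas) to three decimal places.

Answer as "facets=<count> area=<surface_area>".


7 of the 8 inputs are extreme points: [0, 1, 2, 3, 4, 6, 7].

Triangle areas on the boundary:
  f1: (p2, p7, p4) → 82.8514
  f2: (p6, p1, p4) → 59.8044
  f3: (p6, p7, p4) → 42.2218
  f4: (p6, p2, p1) → 27.4023
  f5: (p0, p1, p4) → 5.6388
  f6: (p0, p2, p4) → 9.2191
  f7: (p0, p2, p1) → 43.0898
  f8: (p3, p2, p7) → 16.2865
  f9: (p3, p6, p7) → 2.5270
  f10: (p3, p6, p2) → 13.1768
Σ area = 302.218

Euler: V−E+F = 7−15+10 = 2.

facets=10 area=302.218


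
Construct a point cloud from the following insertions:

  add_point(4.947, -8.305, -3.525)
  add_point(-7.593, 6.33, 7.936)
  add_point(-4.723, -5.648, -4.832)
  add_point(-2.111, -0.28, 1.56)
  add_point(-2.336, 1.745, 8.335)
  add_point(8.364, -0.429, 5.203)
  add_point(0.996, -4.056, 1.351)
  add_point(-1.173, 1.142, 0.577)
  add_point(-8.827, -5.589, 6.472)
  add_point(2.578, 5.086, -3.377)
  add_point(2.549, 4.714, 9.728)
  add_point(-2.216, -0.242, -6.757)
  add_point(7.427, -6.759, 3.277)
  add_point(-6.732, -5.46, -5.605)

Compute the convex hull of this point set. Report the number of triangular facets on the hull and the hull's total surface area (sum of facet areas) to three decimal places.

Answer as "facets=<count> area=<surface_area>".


facets=14 area=808.321

9 of the 14 inputs are extreme points: [0, 1, 5, 8, 9, 10, 11, 12, 13].

Triangle areas on the boundary:
  f1: (p10, p1, p8) → 62.8912
  f2: (p12, p0, p8) → 60.8956
  f3: (p12, p0, p5) → 21.2834
  f4: (p12, p10, p8) → 101.8527
  f5: (p12, p10, p5) → 24.0955
  f6: (p13, p0, p8) → 74.7672
  f7: (p13, p0, p11) → 38.8079
  f8: (p13, p1, p8) → 73.6772
  f9: (p13, p11, p1) → 59.2639
  f10: (p9, p11, p1) → 60.4457
  f11: (p9, p10, p1) → 67.2949
  f12: (p9, p10, p5) → 51.3931
  f13: (p9, p0, p5) → 67.0579
  f14: (p9, p0, p11) → 44.5952
Σ area = 808.321

Check V−E+F: 9 − 21 + 14 = 2.


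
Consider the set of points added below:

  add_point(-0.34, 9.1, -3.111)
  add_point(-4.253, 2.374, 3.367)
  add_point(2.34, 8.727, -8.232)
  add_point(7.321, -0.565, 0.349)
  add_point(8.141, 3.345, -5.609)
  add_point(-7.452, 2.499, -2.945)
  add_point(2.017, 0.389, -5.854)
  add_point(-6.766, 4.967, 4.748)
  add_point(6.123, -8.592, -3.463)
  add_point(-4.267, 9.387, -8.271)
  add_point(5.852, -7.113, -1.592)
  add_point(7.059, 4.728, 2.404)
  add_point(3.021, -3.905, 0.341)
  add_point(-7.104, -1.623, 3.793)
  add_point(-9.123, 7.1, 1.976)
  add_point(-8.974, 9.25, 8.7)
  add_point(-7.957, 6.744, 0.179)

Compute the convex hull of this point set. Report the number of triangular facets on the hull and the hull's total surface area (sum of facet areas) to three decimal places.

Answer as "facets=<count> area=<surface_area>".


Points on the hull: [0, 2, 3, 4, 5, 8, 9, 10, 11, 13, 14, 15] (12 of 17).

Area of each hull facet:
  f1: (p5, p9, p14) → 32.1756
  f2: (p5, p9, p8) → 79.8626
  f3: (p13, p5, p14) → 26.5822
  f4: (p13, p5, p8) → 65.2341
  f5: (p3, p8, p4) → 31.7961
  f6: (p3, p11, p4) → 19.9665
  f7: (p15, p9, p14) → 25.8341
  f8: (p15, p13, p14) → 32.1037
  f9: (p2, p11, p4) → 33.9976
  f10: (p2, p8, p4) → 42.1974
  f11: (p2, p9, p8) → 58.1333
  f12: (p10, p15, p13) → 72.3180
  f13: (p10, p13, p8) → 14.4628
  f14: (p10, p3, p8) → 5.3455
  f15: (p10, p3, p11) → 5.3068
  f16: (p10, p15, p11) → 107.7848
  f17: (p0, p15, p11) → 74.7020
  f18: (p0, p2, p11) → 29.3770
  f19: (p0, p15, p9) → 45.5241
  f20: (p0, p2, p9) → 17.0577
Σ area = 819.762

Euler characteristic 12−30+20 = 2 ✓

facets=20 area=819.762


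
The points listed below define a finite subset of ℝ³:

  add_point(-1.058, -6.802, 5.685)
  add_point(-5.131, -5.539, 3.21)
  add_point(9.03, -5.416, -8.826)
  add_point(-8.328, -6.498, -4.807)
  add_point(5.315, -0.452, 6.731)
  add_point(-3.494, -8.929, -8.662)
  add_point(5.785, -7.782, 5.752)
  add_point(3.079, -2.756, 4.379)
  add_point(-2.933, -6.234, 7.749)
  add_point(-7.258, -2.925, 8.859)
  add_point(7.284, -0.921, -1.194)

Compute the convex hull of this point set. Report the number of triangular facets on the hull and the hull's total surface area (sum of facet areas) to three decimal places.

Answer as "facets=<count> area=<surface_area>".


8 of the 11 inputs are extreme points: [2, 3, 4, 5, 6, 8, 9, 10].

Triangle areas on the boundary:
  f1: (p5, p2, p3) → 34.2738
  f2: (p6, p5, p2) → 94.9409
  f3: (p10, p2, p3) → 75.5299
  f4: (p10, p6, p2) → 42.8291
  f5: (p10, p6, p4) → 29.6924
  f6: (p9, p10, p3) → 112.2210
  f7: (p9, p10, p4) → 49.1198
  f8: (p8, p5, p3) → 43.9286
  f9: (p8, p6, p5) → 73.7998
  f10: (p8, p9, p3) → 37.7425
  f11: (p8, p6, p4) → 32.4847
  f12: (p8, p9, p4) → 26.7097
Σ area = 653.272

Check V−E+F: 8 − 18 + 12 = 2.

facets=12 area=653.272
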